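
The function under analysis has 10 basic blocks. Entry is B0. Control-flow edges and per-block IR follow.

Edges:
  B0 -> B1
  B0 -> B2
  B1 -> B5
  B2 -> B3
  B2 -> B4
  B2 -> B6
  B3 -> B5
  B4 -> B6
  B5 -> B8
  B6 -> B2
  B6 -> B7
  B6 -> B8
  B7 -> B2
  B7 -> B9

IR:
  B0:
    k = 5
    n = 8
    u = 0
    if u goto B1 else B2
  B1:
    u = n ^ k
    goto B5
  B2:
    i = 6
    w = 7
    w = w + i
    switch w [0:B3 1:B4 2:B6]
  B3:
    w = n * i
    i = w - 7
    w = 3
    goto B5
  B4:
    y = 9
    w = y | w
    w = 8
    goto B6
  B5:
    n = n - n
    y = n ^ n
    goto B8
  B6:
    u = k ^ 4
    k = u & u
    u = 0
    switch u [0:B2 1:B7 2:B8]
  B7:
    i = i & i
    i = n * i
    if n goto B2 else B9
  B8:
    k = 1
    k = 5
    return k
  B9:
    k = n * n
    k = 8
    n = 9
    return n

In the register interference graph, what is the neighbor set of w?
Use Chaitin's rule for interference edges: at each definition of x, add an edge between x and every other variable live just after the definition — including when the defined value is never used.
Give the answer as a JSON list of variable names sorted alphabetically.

Block summaries:
  B0 def {k,n,u} use ∅
  B1 def {u} use {k,n}
  B2 def {i,w} use ∅
  B3 def {i,w} use {i,n}
  B4 def {w,y} use {w}
  B5 def {n,y} use {n}
  B6 def {k,u} use {k}
  B7 def {i} use {i,n}
  B8 def {k} use ∅
  B9 def {k,n} use {n}

Backward fixpoint:
  B0 li=∅ lo={k,n}
  B1 li={k,n} lo={n}
  B2 li={k,n} lo={i,k,n,w}
  B3 li={i,n} lo={n}
  B4 li={i,k,n,w} lo={i,k,n}
  B5 li={n} lo=∅
  B6 li={i,k,n} lo={i,k,n}
  B7 li={i,k,n} lo={k,n}
  B8 li=∅ lo=∅
  B9 li={n} lo=∅

Interference:
  i↔{k,n,u,w,y}
  k↔{i,n,u,w,y}
  n↔{i,k,u,w,y}
  u↔{i,k,n}
  w↔{i,k,n,y}
  y↔{i,k,n,w}

N(w) = ["i", "k", "n", "y"]

Answer: ["i", "k", "n", "y"]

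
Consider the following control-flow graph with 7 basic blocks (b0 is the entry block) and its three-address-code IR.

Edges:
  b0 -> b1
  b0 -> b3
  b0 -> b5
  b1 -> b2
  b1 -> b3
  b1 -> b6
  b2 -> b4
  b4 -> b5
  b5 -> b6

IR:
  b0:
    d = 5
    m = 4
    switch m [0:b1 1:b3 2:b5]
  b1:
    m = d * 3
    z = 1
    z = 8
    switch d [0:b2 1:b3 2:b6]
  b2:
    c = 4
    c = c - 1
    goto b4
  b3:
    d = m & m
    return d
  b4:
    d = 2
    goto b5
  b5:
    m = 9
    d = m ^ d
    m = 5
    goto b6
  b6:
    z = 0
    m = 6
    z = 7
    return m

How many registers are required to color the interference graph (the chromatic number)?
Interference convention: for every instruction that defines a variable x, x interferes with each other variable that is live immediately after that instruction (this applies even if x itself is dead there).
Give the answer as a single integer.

Answer: 3

Working:
def/use:
  b0: def={d,m} ue=∅
  b1: def={m,z} ue={d}
  b2: def={c} ue=∅
  b3: def={d} ue={m}
  b4: def={d} ue=∅
  b5: def={d,m} ue={d}
  b6: def={m,z} ue=∅

Liveness:
  b0: in=∅ out={d,m}
  b1: in={d} out={m}
  b2: in=∅ out=∅
  b3: in={m} out=∅
  b4: in=∅ out={d}
  b5: in={d} out=∅
  b6: in=∅ out=∅

Interference:
  c — ∅
  d — {m,z}
  m — {d,z}
  z — {d,m}

Colouring:
  clique {d,m,z} ⇒ need ≥ 3
  3-colouring: c0={c,d}  c1={m}  c2={z}
  χ = 3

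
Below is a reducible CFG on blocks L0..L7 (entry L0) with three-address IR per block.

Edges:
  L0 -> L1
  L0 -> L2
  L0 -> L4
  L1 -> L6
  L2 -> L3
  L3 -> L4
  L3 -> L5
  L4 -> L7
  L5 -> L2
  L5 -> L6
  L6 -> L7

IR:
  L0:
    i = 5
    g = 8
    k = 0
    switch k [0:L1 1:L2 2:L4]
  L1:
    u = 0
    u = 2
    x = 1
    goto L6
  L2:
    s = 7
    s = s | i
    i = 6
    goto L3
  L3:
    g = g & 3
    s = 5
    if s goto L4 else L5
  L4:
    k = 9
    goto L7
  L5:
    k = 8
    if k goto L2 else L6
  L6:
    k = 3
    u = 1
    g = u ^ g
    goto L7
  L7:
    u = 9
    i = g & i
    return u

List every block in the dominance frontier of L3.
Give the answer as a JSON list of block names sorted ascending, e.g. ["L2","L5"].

idom tree: L1←L0 L2←L0 L3←L2 L4←L0 L5←L3 L6←L0 L7←L0
Dom at joins:
  L2: preds {L0,L5}: {L0} ∩ {L0,L2,L3,L5} = {L0}; idom=L0
  L4: preds {L0,L3}: {L0} ∩ {L0,L2,L3} = {L0}; idom=L0
  L6: preds {L1,L5}: {L0,L1} ∩ {L0,L2,L3,L5} = {L0}; idom=L0
  L7: preds {L4,L6}: {L0,L4} ∩ {L0,L6} = {L0}; idom=L0

Frontier:
  join L2 pred L0: · stop@L0
  join L2 pred L5: L5→L3→L2 stop@L0
  join L4 pred L0: · stop@L0
  join L4 pred L3: L3→L2 stop@L0
  join L6 pred L1: L1 stop@L0
  join L6 pred L5: L5→L3→L2 stop@L0
  join L7 pred L4: L4 stop@L0
  join L7 pred L6: L6 stop@L0
  DF(L0)=∅
  DF(L1)={L6}
  DF(L2)={L2,L4,L6}
  DF(L3)={L2,L4,L6}
  DF(L4)={L7}
  DF(L5)={L2,L6}
  DF(L6)={L7}
  DF(L7)=∅

DF(L3) = ["L2", "L4", "L6"]

Answer: ["L2", "L4", "L6"]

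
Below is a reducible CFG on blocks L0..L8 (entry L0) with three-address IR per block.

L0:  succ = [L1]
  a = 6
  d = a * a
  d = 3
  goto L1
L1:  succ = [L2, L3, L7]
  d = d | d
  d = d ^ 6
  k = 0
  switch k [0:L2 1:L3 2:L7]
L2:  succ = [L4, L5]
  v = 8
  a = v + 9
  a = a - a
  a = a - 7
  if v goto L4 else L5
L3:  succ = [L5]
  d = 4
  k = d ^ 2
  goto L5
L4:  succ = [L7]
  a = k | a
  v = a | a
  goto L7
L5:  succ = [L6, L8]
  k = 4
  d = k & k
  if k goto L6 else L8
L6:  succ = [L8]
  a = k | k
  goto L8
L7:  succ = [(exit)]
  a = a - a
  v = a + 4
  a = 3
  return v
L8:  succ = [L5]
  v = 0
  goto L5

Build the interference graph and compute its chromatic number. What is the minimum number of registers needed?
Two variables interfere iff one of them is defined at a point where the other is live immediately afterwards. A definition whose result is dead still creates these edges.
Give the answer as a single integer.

Answer: 3

Working:
Per-block:
  L0: {a,d} / ∅
  L1: {d,k} / {d}
  L2: {a,v} / ∅
  L3: {d,k} / ∅
  L4: {a,v} / {a,k}
  L5: {d,k} / ∅
  L6: {a} / {k}
  L7: {a,v} / {a}
  L8: {v} / ∅

Liveness:
  L0: in=∅ out={a,d}
  L1: in={a,d} out={a,k}
  L2: in={k} out={a,k}
  L3: in=∅ out=∅
  L4: in={a,k} out={a}
  L5: in=∅ out={k}
  L6: in={k} out=∅
  L7: in={a} out=∅
  L8: in=∅ out=∅

Conflict graph:
  a: {d,k,v}
  d: {a,k}
  k: {a,d,v}
  v: {a,k}

Colouring:
  {a,d,k} pairwise interfere (3-clique) ⇒ χ ≥ 3
  assign a→c0 d→c2 k→c1 v→c2 — no edge inside a register ⇒ χ ≤ 3
  χ = 3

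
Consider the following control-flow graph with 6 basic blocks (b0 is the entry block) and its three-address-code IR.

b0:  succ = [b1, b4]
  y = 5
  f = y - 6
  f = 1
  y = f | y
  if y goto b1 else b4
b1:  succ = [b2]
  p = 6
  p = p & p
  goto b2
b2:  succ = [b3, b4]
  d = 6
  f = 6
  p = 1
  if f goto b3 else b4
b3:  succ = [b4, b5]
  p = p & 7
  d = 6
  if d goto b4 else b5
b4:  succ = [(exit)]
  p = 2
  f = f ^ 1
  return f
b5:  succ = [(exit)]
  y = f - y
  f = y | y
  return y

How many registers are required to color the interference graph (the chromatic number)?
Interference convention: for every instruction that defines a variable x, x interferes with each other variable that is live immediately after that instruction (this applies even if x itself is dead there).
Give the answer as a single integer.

Answer: 3

Analysis:
Block summaries:
  b0: {f,y} / ∅
  b1: {p} / ∅
  b2: {d,f,p} / ∅
  b3: {d,p} / {p}
  b4: {f,p} / {f}
  b5: {f,y} / {f,y}

Live sets:
  live b0: ∅→{f,y}
  live b1: {y}→{y}
  live b2: {y}→{f,p,y}
  live b3: {f,p,y}→{f,y}
  live b4: {f}→∅
  live b5: {f,y}→∅

Interfere edges:
  d↔{f,y}
  f↔{d,p,y}
  p↔{f,y}
  y↔{d,f,p}

Registers:
  lower bound: {d,f,y} mutually conflict ⇒ χ ≥ 3
  3-colouring: R0={f}  R1={y}  R2={d,p}
  χ = 3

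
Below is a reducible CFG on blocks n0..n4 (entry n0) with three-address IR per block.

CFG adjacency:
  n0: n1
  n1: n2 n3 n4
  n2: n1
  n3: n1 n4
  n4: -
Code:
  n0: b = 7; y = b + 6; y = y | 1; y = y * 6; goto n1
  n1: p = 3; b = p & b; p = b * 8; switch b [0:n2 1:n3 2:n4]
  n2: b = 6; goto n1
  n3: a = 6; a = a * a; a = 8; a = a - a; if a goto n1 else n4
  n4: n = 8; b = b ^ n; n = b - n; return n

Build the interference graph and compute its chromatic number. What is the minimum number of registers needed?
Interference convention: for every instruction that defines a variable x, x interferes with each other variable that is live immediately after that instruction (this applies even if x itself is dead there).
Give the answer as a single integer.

Answer: 2

Working:
Per-block:
  n0 def {b,y} use ∅
  n1 def {b,p} use {b}
  n2 def {b} use ∅
  n3 def {a} use ∅
  n4 def {b,n} use {b}

Backward fixpoint:
  n0 li=∅ lo={b}
  n1 li={b} lo={b}
  n2 li=∅ lo={b}
  n3 li={b} lo={b}
  n4 li={b} lo=∅

Interference:
  a: {b}
  b: {a,n,p,y}
  n: {b}
  p: {b}
  y: {b}

Chromatic number:
  lower bound: {a,b} mutually conflict ⇒ χ ≥ 2
  assign a→R1 b→R0 n→R1 p→R1 y→R1 — no edge inside a register ⇒ χ ≤ 2
  χ = 2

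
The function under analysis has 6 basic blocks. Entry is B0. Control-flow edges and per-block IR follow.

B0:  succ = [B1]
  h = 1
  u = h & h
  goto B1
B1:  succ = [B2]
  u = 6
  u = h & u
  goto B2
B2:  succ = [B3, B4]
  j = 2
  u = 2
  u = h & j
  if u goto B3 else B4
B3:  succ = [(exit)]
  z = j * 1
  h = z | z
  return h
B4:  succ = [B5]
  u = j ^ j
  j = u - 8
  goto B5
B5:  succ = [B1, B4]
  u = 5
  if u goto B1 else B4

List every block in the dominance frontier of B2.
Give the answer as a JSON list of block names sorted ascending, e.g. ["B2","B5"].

Answer: ["B1"]

Analysis:
idom tree: B1←B0 B2←B1 B3←B2 B4←B2 B5←B4
Dom∩ at merges:
  B1: preds {B0,B5}: {B0} ∩ {B0,B1,B2,B4,B5} = {B0}; idom=B0
  B4: preds {B2,B5}: {B0,B1,B2} ∩ {B0,B1,B2,B4,B5} = {B0,B1,B2}; idom=B2

DF walk-up:
  B1←B0: walk · to B0
  B1←B5: walk B5→B4→B2→B1 to B0
  B4←B2: walk · to B2
  B4←B5: walk B5→B4 to B2
  DF(B0)=∅
  DF(B1)={B1}
  DF(B2)={B1}
  DF(B3)=∅
  DF(B4)={B1,B4}
  DF(B5)={B1,B4}

DF(B2) = ["B1"]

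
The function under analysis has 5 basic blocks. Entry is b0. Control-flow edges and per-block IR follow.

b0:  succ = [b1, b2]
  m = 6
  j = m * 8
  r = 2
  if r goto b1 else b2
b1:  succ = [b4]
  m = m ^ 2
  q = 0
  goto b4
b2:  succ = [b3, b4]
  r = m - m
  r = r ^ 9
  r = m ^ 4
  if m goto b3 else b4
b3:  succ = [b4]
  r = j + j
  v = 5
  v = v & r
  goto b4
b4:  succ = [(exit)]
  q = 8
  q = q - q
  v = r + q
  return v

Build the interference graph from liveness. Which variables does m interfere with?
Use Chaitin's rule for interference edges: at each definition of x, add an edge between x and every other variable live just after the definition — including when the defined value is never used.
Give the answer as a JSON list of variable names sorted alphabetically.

Block summaries:
  b0: def={j,m,r} ue=∅
  b1: def={m,q} ue={m}
  b2: def={r} ue={m}
  b3: def={r,v} ue={j}
  b4: def={q,v} ue={r}

Backward fixpoint:
  live b0: ∅→{j,m,r}
  live b1: {m,r}→{r}
  live b2: {j,m}→{j,r}
  live b3: {j}→{r}
  live b4: {r}→∅

Interfere edges:
  j: {m,r}
  m: {j,r}
  q: {r}
  r: {j,m,q,v}
  v: {r}

N(m) = ["j", "r"]

Answer: ["j", "r"]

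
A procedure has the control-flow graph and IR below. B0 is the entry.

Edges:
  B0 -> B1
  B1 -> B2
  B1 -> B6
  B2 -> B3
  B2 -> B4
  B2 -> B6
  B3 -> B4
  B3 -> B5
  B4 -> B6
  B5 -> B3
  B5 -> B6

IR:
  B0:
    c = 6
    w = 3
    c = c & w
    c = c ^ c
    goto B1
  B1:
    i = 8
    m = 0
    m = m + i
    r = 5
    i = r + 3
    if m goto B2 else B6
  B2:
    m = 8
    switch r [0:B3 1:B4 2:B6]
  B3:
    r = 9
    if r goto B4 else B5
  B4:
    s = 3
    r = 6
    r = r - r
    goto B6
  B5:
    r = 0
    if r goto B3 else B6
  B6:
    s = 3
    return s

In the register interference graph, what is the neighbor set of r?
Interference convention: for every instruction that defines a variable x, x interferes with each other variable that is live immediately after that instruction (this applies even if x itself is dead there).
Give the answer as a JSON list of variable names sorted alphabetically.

Block summaries:
  B0: def={c,w} ue=∅
  B1: def={i,m,r} ue=∅
  B2: def={m} ue={r}
  B3: def={r} ue=∅
  B4: def={r,s} ue=∅
  B5: def={r} ue=∅
  B6: def={s} ue=∅

Liveness:
  live B0: ∅→∅
  live B1: ∅→{r}
  live B2: {r}→∅
  live B3: ∅→∅
  live B4: ∅→∅
  live B5: ∅→∅
  live B6: ∅→∅

Interfere edges:
  c↔{w}
  i↔{m,r}
  m↔{i,r}
  r↔{i,m}
  s↔∅
  w↔{c}

N(r) = ["i", "m"]

Answer: ["i", "m"]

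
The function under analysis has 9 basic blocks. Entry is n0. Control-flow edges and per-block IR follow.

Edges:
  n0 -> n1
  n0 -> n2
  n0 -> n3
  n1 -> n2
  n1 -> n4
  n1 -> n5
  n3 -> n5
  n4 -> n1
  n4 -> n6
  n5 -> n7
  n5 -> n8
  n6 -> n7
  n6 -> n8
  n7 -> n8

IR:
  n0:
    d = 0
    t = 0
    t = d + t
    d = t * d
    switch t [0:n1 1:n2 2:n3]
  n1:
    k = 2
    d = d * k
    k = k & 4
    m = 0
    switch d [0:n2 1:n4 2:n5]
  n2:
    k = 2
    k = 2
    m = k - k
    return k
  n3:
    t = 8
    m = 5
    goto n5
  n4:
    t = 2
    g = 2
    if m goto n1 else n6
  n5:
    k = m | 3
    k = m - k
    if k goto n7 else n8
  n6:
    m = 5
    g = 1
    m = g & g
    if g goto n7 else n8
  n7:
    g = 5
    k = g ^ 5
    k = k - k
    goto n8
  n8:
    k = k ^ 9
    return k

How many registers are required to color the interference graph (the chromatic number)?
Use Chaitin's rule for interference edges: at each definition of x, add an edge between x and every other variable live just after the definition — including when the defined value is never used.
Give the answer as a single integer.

def/use:
  n0: def={d,t} ue=∅
  n1: def={d,k,m} ue={d}
  n2: def={k,m} ue=∅
  n3: def={m,t} ue=∅
  n4: def={g,t} ue={m}
  n5: def={k} ue={m}
  n6: def={g,m} ue=∅
  n7: def={g,k} ue=∅
  n8: def={k} ue={k}

Liveness:
  n0: in=∅ out={d}
  n1: in={d} out={d,k,m}
  n2: in=∅ out=∅
  n3: in=∅ out={m}
  n4: in={d,k,m} out={d,k}
  n5: in={m} out={k}
  n6: in={k} out={k}
  n7: in=∅ out={k}
  n8: in={k} out=∅

Interfere edges:
  d↔{g,k,m,t}
  g↔{d,k,m}
  k↔{d,g,m,t}
  m↔{d,g,k,t}
  t↔{d,k,m}

Colouring:
  clique {d,g,k,m} ⇒ need ≥ 4
  assign d→R0 g→R3 k→R1 m→R2 t→R3 — no edge inside a register ⇒ χ ≤ 4
  χ = 4

Answer: 4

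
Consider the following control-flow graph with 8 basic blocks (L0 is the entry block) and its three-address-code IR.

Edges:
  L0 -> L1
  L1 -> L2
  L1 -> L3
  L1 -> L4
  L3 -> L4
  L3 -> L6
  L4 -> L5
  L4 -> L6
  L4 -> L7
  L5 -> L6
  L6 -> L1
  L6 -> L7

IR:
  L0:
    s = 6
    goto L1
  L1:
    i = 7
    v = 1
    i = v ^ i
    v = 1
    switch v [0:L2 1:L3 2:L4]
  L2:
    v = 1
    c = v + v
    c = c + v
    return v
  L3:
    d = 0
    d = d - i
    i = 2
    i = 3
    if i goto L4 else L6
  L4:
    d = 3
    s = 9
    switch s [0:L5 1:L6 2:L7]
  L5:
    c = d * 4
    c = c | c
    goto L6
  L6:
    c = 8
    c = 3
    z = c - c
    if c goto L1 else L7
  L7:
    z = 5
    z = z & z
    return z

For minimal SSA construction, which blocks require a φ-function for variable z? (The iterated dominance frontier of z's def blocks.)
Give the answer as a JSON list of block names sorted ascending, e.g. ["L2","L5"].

idom tree: L1←L0 L2←L1 L3←L1 L4←L1 L5←L4 L6←L1 L7←L1
Dom at joins:
  L1: preds {L0,L6}: {L0} ∩ {L0,L1,L6} = {L0}; idom=L0
  L4: preds {L1,L3}: {L0,L1} ∩ {L0,L1,L3} = {L0,L1}; idom=L1
  L6: preds {L3,L4,L5}: {L0,L1,L3} ∩ {L0,L1,L4} ∩ {L0,L1,L4,L5} = {L0,L1}; idom=L1
  L7: preds {L4,L6}: {L0,L1,L4} ∩ {L0,L1,L6} = {L0,L1}; idom=L1

DF walk-up:
  L1←L0: walk · to L0
  L1←L6: walk L6→L1 to L0
  L4←L1: walk · to L1
  L4←L3: walk L3 to L1
  L6←L3: walk L3 to L1
  L6←L4: walk L4 to L1
  L6←L5: walk L5→L4 to L1
  L7←L4: walk L4 to L1
  L7←L6: walk L6 to L1
  L0: DF=∅
  L1: DF={L1}
  L2: DF=∅
  L3: DF={L4,L6}
  L4: DF={L6,L7}
  L5: DF={L6}
  L6: DF={L1,L7}
  L7: DF=∅

φ for z: defs {L6,L7}
  DF⁺ = {L1,L7}

Answer: ["L1", "L7"]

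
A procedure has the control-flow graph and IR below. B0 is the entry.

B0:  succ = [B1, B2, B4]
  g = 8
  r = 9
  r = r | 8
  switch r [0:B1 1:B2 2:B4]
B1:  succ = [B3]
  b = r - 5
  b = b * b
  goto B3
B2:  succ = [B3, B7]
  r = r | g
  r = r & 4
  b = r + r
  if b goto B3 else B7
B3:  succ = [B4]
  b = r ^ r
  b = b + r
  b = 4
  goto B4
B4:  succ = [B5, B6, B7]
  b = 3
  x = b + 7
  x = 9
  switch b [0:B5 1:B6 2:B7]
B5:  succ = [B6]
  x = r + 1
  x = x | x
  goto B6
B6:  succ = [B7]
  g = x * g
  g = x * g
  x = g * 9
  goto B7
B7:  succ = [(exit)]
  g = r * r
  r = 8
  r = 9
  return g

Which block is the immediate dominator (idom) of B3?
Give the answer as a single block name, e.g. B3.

Answer: B0

Working:
idom tree: B1←B0 B2←B0 B3←B0 B4←B0 B5←B4 B6←B4 B7←B0
Dom∩ at merges:
  B3: preds {B1,B2}: {B0,B1} ∩ {B0,B2} = {B0}; idom=B0
  B4: preds {B0,B3}: {B0} ∩ {B0,B3} = {B0}; idom=B0
  B6: preds {B4,B5}: {B0,B4} ∩ {B0,B4,B5} = {B0,B4}; idom=B4
  B7: preds {B2,B4,B6}: {B0,B2} ∩ {B0,B4} ∩ {B0,B4,B6} = {B0}; idom=B0

idom(B3) = B0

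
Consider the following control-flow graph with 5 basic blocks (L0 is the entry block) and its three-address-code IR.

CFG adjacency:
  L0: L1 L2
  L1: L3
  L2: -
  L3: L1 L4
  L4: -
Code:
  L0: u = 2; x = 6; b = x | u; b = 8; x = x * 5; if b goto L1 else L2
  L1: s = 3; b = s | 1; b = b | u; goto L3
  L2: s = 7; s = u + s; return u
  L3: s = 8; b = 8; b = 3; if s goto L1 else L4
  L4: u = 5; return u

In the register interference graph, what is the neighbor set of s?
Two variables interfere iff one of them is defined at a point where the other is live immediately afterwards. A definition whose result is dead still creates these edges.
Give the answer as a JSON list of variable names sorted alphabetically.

def/use:
  L0 def {b,u,x} use ∅
  L1 def {b,s} use {u}
  L2 def {s} use {u}
  L3 def {b,s} use ∅
  L4 def {u} use ∅

Liveness:
  L0: in=∅ out={u}
  L1: in={u} out={u}
  L2: in={u} out=∅
  L3: in={u} out={u}
  L4: in=∅ out=∅

Interfere edges:
  b: {s,u,x}
  s: {b,u}
  u: {b,s,x}
  x: {b,u}

N(s) = ["b", "u"]

Answer: ["b", "u"]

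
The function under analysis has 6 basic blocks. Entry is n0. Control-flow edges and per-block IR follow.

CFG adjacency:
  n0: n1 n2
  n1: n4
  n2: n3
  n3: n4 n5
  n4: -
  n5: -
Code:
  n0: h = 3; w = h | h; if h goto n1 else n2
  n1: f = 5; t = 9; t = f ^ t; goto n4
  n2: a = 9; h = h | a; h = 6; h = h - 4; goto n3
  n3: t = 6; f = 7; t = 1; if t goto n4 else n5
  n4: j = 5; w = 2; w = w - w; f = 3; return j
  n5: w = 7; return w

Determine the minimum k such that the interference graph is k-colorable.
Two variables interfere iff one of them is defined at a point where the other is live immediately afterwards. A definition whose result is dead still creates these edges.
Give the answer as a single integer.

def/use:
  n0: def={h,w} ue=∅
  n1: def={f,t} ue=∅
  n2: def={a,h} ue={h}
  n3: def={f,t} ue=∅
  n4: def={f,j,w} ue=∅
  n5: def={w} ue=∅

Liveness:
  live n0: ∅→{h}
  live n1: ∅→∅
  live n2: {h}→∅
  live n3: ∅→∅
  live n4: ∅→∅
  live n5: ∅→∅

Interference:
  a: {h}
  f: {j,t}
  h: {a,w}
  j: {f,w}
  t: {f}
  w: {h,j}

Colouring:
  lower bound: {a,h} mutually conflict ⇒ χ ≥ 2
  2-colouring: c0={a,f,w}  c1={h,j,t}
  χ = 2

Answer: 2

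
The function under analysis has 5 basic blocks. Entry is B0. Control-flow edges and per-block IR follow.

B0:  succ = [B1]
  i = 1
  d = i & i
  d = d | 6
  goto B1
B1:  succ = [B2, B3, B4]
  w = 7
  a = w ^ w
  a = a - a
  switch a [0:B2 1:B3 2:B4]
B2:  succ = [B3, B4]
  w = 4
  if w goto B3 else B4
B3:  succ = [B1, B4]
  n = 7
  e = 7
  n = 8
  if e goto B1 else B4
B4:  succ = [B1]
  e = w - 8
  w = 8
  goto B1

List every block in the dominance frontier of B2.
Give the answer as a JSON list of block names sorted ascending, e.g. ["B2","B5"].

Answer: ["B3", "B4"]

Derivation:
idom tree: B1←B0 B2←B1 B3←B1 B4←B1
Dom at joins:
  B1: preds {B0,B3,B4}: {B0} ∩ {B0,B1,B3} ∩ {B0,B1,B4} = {B0}; idom=B0
  B3: preds {B1,B2}: {B0,B1} ∩ {B0,B1,B2} = {B0,B1}; idom=B1
  B4: preds {B1,B2,B3}: {B0,B1} ∩ {B0,B1,B2} ∩ {B0,B1,B3} = {B0,B1}; idom=B1

DF walk-up:
  join B1 pred B0: · stop@B0
  join B1 pred B3: B3→B1 stop@B0
  join B1 pred B4: B4→B1 stop@B0
  join B3 pred B1: · stop@B1
  join B3 pred B2: B2 stop@B1
  join B4 pred B1: · stop@B1
  join B4 pred B2: B2 stop@B1
  join B4 pred B3: B3 stop@B1
  B0 → ∅
  B1 → {B1}
  B2 → {B3,B4}
  B3 → {B1,B4}
  B4 → {B1}

DF(B2) = ["B3", "B4"]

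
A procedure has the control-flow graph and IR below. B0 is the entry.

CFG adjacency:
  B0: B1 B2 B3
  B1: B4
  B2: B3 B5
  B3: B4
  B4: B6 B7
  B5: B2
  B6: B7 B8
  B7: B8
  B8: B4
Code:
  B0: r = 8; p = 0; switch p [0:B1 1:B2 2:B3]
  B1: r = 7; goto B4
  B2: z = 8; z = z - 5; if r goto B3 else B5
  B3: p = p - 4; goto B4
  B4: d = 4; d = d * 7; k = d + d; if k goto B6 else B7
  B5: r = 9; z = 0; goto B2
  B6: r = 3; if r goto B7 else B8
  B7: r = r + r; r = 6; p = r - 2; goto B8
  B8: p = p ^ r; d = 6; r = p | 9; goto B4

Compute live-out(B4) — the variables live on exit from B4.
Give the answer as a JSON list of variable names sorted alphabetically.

Block summaries:
  B0 def {p,r} use ∅
  B1 def {r} use ∅
  B2 def {z} use {r}
  B3 def {p} use {p}
  B4 def {d,k} use ∅
  B5 def {r,z} use ∅
  B6 def {r} use ∅
  B7 def {p,r} use {r}
  B8 def {d,p,r} use {p,r}

Live sets:
  live B0: ∅→{p,r}
  live B1: {p}→{p,r}
  live B2: {p,r}→{p,r}
  live B3: {p,r}→{p,r}
  live B4: {p,r}→{p,r}
  live B5: {p}→{p,r}
  live B6: {p}→{p,r}
  live B7: {r}→{p,r}
  live B8: {p,r}→{p,r}

live-out(B4) = ["p", "r"]

Answer: ["p", "r"]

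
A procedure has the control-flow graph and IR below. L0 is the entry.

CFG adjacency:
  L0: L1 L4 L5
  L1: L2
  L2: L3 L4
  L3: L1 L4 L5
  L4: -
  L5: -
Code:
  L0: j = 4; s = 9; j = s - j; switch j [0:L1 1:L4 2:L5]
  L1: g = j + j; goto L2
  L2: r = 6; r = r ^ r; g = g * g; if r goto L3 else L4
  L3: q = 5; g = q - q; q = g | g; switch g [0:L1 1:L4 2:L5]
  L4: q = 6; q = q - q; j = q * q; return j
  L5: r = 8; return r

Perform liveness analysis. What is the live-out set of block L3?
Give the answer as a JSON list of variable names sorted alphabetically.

Answer: ["j"]

Derivation:
def/use:
  L0: {j,s} / ∅
  L1: {g} / {j}
  L2: {g,r} / {g}
  L3: {g,q} / ∅
  L4: {j,q} / ∅
  L5: {r} / ∅

Liveness:
  live L0: ∅→{j}
  live L1: {j}→{g,j}
  live L2: {g,j}→{j}
  live L3: {j}→{j}
  live L4: ∅→∅
  live L5: ∅→∅

live-out(L3) = ["j"]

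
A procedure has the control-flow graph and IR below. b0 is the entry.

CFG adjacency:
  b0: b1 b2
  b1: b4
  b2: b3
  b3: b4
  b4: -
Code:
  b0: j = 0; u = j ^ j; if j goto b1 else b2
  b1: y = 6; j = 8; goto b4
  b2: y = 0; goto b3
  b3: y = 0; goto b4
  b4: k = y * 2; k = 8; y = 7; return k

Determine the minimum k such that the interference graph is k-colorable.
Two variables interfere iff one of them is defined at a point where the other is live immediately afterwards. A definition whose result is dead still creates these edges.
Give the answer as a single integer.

Answer: 2

Derivation:
def/use:
  b0: def={j,u} ue=∅
  b1: def={j,y} ue=∅
  b2: def={y} ue=∅
  b3: def={y} ue=∅
  b4: def={k,y} ue={y}

Backward fixpoint:
  b0 li=∅ lo=∅
  b1 li=∅ lo={y}
  b2 li=∅ lo=∅
  b3 li=∅ lo={y}
  b4 li={y} lo=∅

Conflict graph:
  j — {u,y}
  k — {y}
  u — {j}
  y — {j,k}

Colouring:
  {j,u} pairwise interfere (2-clique) ⇒ χ ≥ 2
  2-colouring: c0={j,k}  c1={u,y}
  χ = 2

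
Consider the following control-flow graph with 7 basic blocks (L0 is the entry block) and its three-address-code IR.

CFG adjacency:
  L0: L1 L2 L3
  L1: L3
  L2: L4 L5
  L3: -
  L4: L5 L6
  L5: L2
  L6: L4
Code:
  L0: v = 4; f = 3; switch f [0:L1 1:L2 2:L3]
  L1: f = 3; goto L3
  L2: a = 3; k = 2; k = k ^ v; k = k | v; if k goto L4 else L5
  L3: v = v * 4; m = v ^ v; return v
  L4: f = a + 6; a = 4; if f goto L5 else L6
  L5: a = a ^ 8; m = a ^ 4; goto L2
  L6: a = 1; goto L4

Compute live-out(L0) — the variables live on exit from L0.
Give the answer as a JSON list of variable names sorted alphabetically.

Answer: ["v"]

Derivation:
def/use:
  L0: {f,v} / ∅
  L1: {f} / ∅
  L2: {a,k} / {v}
  L3: {m,v} / {v}
  L4: {a,f} / {a}
  L5: {a,m} / {a}
  L6: {a} / ∅

Backward fixpoint:
  live L0: ∅→{v}
  live L1: {v}→{v}
  live L2: {v}→{a,v}
  live L3: {v}→∅
  live L4: {a,v}→{a,v}
  live L5: {a,v}→{v}
  live L6: {v}→{a,v}

live-out(L0) = ["v"]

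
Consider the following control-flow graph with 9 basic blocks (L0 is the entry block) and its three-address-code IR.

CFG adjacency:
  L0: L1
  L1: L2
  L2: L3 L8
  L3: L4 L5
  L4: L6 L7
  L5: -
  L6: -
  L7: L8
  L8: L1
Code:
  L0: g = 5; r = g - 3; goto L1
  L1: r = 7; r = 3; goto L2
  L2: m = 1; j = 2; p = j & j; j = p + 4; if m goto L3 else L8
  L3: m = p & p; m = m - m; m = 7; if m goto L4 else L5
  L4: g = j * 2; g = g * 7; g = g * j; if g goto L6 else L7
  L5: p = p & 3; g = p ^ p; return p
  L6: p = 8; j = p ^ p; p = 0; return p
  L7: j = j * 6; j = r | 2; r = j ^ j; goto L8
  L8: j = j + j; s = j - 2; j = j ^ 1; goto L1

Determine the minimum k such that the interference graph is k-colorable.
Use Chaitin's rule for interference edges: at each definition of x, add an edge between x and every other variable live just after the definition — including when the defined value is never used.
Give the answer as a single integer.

Answer: 4

Working:
def/use:
  L0: {g,r} / ∅
  L1: {r} / ∅
  L2: {j,m,p} / ∅
  L3: {m} / {p}
  L4: {g} / {j}
  L5: {g,p} / {p}
  L6: {j,p} / ∅
  L7: {j,r} / {j,r}
  L8: {j,s} / {j}

Backward fixpoint:
  L0 li=∅ lo=∅
  L1 li=∅ lo={r}
  L2 li={r} lo={j,p,r}
  L3 li={j,p,r} lo={j,p,r}
  L4 li={j,r} lo={j,r}
  L5 li={p} lo=∅
  L6 li=∅ lo=∅
  L7 li={j,r} lo={j}
  L8 li={j} lo=∅

Interference:
  g↔{j,p,r}
  j↔{g,m,p,r,s}
  m↔{j,p,r}
  p↔{g,j,m,r}
  r↔{g,j,m,p}
  s↔{j}

Chromatic number:
  clique {g,j,p,r} ⇒ need ≥ 4
  4-colouring: R0={j}  R1={p,s}  R2={r}  R3={g,m}
  χ = 4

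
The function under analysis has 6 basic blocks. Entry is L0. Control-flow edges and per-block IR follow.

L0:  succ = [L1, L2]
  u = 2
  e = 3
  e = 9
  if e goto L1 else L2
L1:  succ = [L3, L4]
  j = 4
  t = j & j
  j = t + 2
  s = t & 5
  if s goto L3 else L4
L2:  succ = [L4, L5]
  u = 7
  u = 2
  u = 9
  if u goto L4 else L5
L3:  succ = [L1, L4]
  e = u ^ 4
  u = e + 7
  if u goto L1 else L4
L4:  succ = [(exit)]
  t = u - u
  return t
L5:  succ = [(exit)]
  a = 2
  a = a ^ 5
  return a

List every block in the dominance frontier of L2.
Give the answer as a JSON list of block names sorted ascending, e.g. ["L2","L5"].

idom tree: L1←L0 L2←L0 L3←L1 L4←L0 L5←L2
Dom∩ at merges:
  L1: preds {L0,L3}: {L0} ∩ {L0,L1,L3} = {L0}; idom=L0
  L4: preds {L1,L2,L3}: {L0,L1} ∩ {L0,L2} ∩ {L0,L1,L3} = {L0}; idom=L0

DF walk-up:
  L1←L0: walk · to L0
  L1←L3: walk L3→L1 to L0
  L4←L1: walk L1 to L0
  L4←L2: walk L2 to L0
  L4←L3: walk L3→L1 to L0
  L0 → ∅
  L1 → {L1,L4}
  L2 → {L4}
  L3 → {L1,L4}
  L4 → ∅
  L5 → ∅

DF(L2) = ["L4"]

Answer: ["L4"]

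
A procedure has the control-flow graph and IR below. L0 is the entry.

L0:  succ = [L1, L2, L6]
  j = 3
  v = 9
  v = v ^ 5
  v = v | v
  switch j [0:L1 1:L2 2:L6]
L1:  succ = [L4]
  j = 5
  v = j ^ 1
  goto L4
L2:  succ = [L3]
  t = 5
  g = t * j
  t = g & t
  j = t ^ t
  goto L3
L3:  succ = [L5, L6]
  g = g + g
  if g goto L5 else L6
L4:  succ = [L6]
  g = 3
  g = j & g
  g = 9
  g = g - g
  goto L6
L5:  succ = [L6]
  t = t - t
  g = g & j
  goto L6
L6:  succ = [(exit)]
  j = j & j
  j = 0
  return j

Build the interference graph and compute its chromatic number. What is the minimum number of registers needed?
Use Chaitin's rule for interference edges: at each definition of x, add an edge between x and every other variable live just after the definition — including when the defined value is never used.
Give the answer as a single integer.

def/use:
  L0: def={j,v} ue=∅
  L1: def={j,v} ue=∅
  L2: def={g,j,t} ue={j}
  L3: def={g} ue={g}
  L4: def={g} ue={j}
  L5: def={g,t} ue={g,j,t}
  L6: def={j} ue={j}

Liveness:
  L0: in=∅ out={j}
  L1: in=∅ out={j}
  L2: in={j} out={g,j,t}
  L3: in={g,j,t} out={g,j,t}
  L4: in={j} out={j}
  L5: in={g,j,t} out={j}
  L6: in={j} out=∅

Interference:
  g — {j,t}
  j — {g,t,v}
  t — {g,j}
  v — {j}

Colouring:
  {g,j,t} pairwise interfere (3-clique) ⇒ χ ≥ 3
  assign g→r1 j→r0 t→r2 v→r1 — no edge inside a register ⇒ χ ≤ 3
  χ = 3

Answer: 3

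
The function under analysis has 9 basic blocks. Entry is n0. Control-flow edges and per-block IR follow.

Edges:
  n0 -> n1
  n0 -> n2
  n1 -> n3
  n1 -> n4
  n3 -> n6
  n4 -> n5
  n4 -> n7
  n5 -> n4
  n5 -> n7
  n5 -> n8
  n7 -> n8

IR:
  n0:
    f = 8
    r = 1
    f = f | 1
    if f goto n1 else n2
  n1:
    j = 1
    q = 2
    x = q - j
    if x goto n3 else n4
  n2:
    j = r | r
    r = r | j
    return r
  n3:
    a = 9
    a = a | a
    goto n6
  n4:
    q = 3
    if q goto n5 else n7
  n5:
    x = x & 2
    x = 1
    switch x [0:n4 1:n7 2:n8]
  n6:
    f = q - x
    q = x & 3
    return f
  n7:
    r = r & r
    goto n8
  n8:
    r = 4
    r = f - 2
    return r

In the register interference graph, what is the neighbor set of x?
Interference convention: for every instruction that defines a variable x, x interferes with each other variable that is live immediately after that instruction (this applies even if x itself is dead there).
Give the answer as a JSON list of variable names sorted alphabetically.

Answer: ["a", "f", "q", "r"]

Working:
Block summaries:
  n0 def {f,r} use ∅
  n1 def {j,q,x} use ∅
  n2 def {j,r} use {r}
  n3 def {a} use ∅
  n4 def {q} use ∅
  n5 def {x} use {x}
  n6 def {f,q} use {q,x}
  n7 def {r} use {r}
  n8 def {r} use {f}

Backward fixpoint:
  n0 li=∅ lo={f,r}
  n1 li={f,r} lo={f,q,r,x}
  n2 li={r} lo=∅
  n3 li={q,x} lo={q,x}
  n4 li={f,r,x} lo={f,r,x}
  n5 li={f,r,x} lo={f,r,x}
  n6 li={q,x} lo=∅
  n7 li={f,r} lo={f}
  n8 li={f} lo=∅

Interfere edges:
  a↔{q,x}
  f↔{j,q,r,x}
  j↔{f,q,r}
  q↔{a,f,j,r,x}
  r↔{f,j,q,x}
  x↔{a,f,q,r}

N(x) = ["a", "f", "q", "r"]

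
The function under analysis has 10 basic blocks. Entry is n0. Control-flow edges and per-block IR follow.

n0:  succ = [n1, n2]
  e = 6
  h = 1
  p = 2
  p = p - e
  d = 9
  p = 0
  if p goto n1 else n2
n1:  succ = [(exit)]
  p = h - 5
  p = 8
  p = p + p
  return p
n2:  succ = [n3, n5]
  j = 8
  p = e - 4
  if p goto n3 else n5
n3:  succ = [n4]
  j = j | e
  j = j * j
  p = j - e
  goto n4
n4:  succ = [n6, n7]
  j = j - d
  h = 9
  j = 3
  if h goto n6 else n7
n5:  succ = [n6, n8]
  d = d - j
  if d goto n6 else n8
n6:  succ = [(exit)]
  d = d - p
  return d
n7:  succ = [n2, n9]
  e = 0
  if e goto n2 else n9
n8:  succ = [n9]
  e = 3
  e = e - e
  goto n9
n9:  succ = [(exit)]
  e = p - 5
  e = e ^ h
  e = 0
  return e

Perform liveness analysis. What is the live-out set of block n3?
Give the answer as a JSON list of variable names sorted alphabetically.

Answer: ["d", "j", "p"]

Analysis:
Per-block:
  n0 def {d,e,h,p} use ∅
  n1 def {p} use {h}
  n2 def {j,p} use {e}
  n3 def {j,p} use {e,j}
  n4 def {h,j} use {d,j}
  n5 def {d} use {d,j}
  n6 def {d} use {d,p}
  n7 def {e} use ∅
  n8 def {e} use ∅
  n9 def {e} use {h,p}

Liveness:
  n0: in=∅ out={d,e,h}
  n1: in={h} out=∅
  n2: in={d,e,h} out={d,e,h,j,p}
  n3: in={d,e,j} out={d,j,p}
  n4: in={d,j,p} out={d,h,p}
  n5: in={d,h,j,p} out={d,h,p}
  n6: in={d,p} out=∅
  n7: in={d,h,p} out={d,e,h,p}
  n8: in={h,p} out={h,p}
  n9: in={h,p} out=∅

live-out(n3) = ["d", "j", "p"]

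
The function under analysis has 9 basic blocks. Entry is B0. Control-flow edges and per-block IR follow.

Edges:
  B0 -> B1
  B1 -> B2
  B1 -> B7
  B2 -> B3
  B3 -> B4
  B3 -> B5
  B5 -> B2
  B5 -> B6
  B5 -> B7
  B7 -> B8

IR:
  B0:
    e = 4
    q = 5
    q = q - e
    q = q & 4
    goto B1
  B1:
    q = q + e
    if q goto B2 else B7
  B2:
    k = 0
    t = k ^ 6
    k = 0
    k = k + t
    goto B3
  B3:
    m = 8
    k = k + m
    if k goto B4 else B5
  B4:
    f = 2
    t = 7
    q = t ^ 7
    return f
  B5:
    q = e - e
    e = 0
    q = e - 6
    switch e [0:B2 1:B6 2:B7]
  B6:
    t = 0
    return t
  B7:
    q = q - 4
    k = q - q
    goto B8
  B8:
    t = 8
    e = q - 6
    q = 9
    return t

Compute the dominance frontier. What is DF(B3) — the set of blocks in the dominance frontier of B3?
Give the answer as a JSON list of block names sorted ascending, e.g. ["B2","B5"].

Answer: ["B2", "B7"]

Working:
idom tree: B1←B0 B2←B1 B3←B2 B4←B3 B5←B3 B6←B5 B7←B1 B8←B7
Dom at joins:
  B2: preds {B1,B5}: {B0,B1} ∩ {B0,B1,B2,B3,B5} = {B0,B1}; idom=B1
  B7: preds {B1,B5}: {B0,B1} ∩ {B0,B1,B2,B3,B5} = {B0,B1}; idom=B1

DF walk-up:
  B2←B1: walk · to B1
  B2←B5: walk B5→B3→B2 to B1
  B7←B1: walk · to B1
  B7←B5: walk B5→B3→B2 to B1
  DF(B0)=∅
  DF(B1)=∅
  DF(B2)={B2,B7}
  DF(B3)={B2,B7}
  DF(B4)=∅
  DF(B5)={B2,B7}
  DF(B6)=∅
  DF(B7)=∅
  DF(B8)=∅

DF(B3) = ["B2", "B7"]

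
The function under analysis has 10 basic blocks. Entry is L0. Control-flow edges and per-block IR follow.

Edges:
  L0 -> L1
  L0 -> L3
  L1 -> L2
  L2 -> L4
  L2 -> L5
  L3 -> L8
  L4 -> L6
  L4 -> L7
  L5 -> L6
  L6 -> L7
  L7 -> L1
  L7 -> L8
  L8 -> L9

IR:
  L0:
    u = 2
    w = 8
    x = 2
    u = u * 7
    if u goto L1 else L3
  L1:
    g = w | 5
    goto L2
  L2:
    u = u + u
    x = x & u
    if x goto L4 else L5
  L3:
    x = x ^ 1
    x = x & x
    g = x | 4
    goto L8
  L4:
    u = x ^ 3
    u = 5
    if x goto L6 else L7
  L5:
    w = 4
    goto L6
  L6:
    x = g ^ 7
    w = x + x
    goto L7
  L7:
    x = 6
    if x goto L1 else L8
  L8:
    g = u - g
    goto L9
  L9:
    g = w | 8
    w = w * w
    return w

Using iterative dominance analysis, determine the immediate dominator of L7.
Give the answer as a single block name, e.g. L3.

Answer: L2

Derivation:
idom tree: L1←L0 L2←L1 L3←L0 L4←L2 L5←L2 L6←L2 L7←L2 L8←L0 L9←L8
Dom∩ at merges:
  L1: preds {L0,L7}: {L0} ∩ {L0,L1,L2,L7} = {L0}; idom=L0
  L6: preds {L4,L5}: {L0,L1,L2,L4} ∩ {L0,L1,L2,L5} = {L0,L1,L2}; idom=L2
  L7: preds {L4,L6}: {L0,L1,L2,L4} ∩ {L0,L1,L2,L6} = {L0,L1,L2}; idom=L2
  L8: preds {L3,L7}: {L0,L3} ∩ {L0,L1,L2,L7} = {L0}; idom=L0

idom(L7) = L2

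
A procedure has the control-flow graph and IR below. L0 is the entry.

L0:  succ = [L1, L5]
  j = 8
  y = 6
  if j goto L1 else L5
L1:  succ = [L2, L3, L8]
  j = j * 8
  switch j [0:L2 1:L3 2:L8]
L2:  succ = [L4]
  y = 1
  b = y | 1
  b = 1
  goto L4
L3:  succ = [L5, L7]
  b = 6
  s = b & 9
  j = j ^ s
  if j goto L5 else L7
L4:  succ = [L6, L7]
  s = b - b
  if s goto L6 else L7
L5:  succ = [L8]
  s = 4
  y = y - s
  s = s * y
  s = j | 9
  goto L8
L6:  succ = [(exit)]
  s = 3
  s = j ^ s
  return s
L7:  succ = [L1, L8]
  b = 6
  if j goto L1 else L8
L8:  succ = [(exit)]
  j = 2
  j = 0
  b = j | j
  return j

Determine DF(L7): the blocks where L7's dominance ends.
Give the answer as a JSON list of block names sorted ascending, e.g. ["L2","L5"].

idom tree: L1←L0 L2←L1 L3←L1 L4←L2 L5←L0 L6←L4 L7←L1 L8←L0
Dom at joins:
  L1: preds {L0,L7}: {L0} ∩ {L0,L1,L7} = {L0}; idom=L0
  L5: preds {L0,L3}: {L0} ∩ {L0,L1,L3} = {L0}; idom=L0
  L7: preds {L3,L4}: {L0,L1,L3} ∩ {L0,L1,L2,L4} = {L0,L1}; idom=L1
  L8: preds {L1,L5,L7}: {L0,L1} ∩ {L0,L5} ∩ {L0,L1,L7} = {L0}; idom=L0

DF derivation:
  L1←L0: walk · to L0
  L1←L7: walk L7→L1 to L0
  L5←L0: walk · to L0
  L5←L3: walk L3→L1 to L0
  L7←L3: walk L3 to L1
  L7←L4: walk L4→L2 to L1
  L8←L1: walk L1 to L0
  L8←L5: walk L5 to L0
  L8←L7: walk L7→L1 to L0
  L0 → ∅
  L1 → {L1,L5,L8}
  L2 → {L7}
  L3 → {L5,L7}
  L4 → {L7}
  L5 → {L8}
  L6 → ∅
  L7 → {L1,L8}
  L8 → ∅

DF(L7) = ["L1", "L8"]

Answer: ["L1", "L8"]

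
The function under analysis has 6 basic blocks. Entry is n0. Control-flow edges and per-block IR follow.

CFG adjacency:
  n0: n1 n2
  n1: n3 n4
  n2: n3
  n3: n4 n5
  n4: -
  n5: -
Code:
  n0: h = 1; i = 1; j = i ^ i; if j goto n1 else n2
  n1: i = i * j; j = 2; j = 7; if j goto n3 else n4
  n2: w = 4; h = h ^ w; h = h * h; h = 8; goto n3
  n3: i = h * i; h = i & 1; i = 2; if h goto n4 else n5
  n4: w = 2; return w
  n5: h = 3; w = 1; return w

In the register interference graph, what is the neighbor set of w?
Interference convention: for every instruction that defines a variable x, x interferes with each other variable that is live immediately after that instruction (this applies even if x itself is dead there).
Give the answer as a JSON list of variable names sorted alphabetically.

def/use:
  n0: def={h,i,j} ue=∅
  n1: def={i,j} ue={i,j}
  n2: def={h,w} ue={h}
  n3: def={h,i} ue={h,i}
  n4: def={w} ue=∅
  n5: def={h,w} ue=∅

Liveness:
  n0 li=∅ lo={h,i,j}
  n1 li={h,i,j} lo={h,i}
  n2 li={h,i} lo={h,i}
  n3 li={h,i} lo=∅
  n4 li=∅ lo=∅
  n5 li=∅ lo=∅

Conflict graph:
  h — {i,j,w}
  i — {h,j,w}
  j — {h,i}
  w — {h,i}

N(w) = ["h", "i"]

Answer: ["h", "i"]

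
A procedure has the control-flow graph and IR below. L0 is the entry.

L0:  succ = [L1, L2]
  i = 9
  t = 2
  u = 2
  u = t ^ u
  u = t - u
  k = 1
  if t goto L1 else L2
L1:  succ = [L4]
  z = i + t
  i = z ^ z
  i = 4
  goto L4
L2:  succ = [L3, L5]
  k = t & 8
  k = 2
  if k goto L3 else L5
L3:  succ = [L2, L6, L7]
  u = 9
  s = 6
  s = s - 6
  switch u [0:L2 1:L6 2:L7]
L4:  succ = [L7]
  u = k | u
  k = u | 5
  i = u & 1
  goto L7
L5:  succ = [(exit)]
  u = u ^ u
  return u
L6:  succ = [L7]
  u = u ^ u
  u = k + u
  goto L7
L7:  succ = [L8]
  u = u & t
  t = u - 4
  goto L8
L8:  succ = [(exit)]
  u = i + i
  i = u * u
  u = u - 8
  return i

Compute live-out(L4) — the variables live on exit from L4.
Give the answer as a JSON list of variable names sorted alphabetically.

def/use:
  L0: def={i,k,t,u} ue=∅
  L1: def={i,z} ue={i,t}
  L2: def={k} ue={t}
  L3: def={s,u} ue=∅
  L4: def={i,k,u} ue={k,u}
  L5: def={u} ue={u}
  L6: def={u} ue={k,u}
  L7: def={t,u} ue={t,u}
  L8: def={i,u} ue={i}

Liveness:
  live L0: ∅→{i,k,t,u}
  live L1: {i,k,t,u}→{k,t,u}
  live L2: {i,t,u}→{i,k,t,u}
  live L3: {i,k,t}→{i,k,t,u}
  live L4: {k,t,u}→{i,t,u}
  live L5: {u}→∅
  live L6: {i,k,t,u}→{i,t,u}
  live L7: {i,t,u}→{i}
  live L8: {i}→∅

live-out(L4) = ["i", "t", "u"]

Answer: ["i", "t", "u"]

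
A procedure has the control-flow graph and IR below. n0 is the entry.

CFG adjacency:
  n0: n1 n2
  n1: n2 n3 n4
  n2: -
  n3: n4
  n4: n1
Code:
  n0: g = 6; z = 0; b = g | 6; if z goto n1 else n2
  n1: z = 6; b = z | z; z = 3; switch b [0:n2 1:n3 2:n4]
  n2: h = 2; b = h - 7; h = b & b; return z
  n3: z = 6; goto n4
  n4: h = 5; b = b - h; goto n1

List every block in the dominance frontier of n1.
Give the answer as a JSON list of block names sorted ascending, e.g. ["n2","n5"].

idom tree: n1←n0 n2←n0 n3←n1 n4←n1
Dom at joins:
  n1: preds {n0,n4}: {n0} ∩ {n0,n1,n4} = {n0}; idom=n0
  n2: preds {n0,n1}: {n0} ∩ {n0,n1} = {n0}; idom=n0
  n4: preds {n1,n3}: {n0,n1} ∩ {n0,n1,n3} = {n0,n1}; idom=n1

Frontier:
  n1←n0: walk · to n0
  n1←n4: walk n4→n1 to n0
  n2←n0: walk · to n0
  n2←n1: walk n1 to n0
  n4←n1: walk · to n1
  n4←n3: walk n3 to n1
  DF(n0)=∅
  DF(n1)={n1,n2}
  DF(n2)=∅
  DF(n3)={n4}
  DF(n4)={n1}

DF(n1) = ["n1", "n2"]

Answer: ["n1", "n2"]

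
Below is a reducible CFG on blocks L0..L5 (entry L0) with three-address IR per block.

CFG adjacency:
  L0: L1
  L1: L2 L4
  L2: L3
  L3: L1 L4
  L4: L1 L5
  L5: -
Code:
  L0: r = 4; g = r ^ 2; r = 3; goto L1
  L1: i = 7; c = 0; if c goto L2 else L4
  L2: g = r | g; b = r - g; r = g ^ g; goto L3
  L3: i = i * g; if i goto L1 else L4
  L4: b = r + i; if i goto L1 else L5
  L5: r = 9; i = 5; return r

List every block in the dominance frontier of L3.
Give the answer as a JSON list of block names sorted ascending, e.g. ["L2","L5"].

idom tree: L1←L0 L2←L1 L3←L2 L4←L1 L5←L4
Dom∩ at merges:
  L1: preds {L0,L3,L4}: {L0} ∩ {L0,L1,L2,L3} ∩ {L0,L1,L4} = {L0}; idom=L0
  L4: preds {L1,L3}: {L0,L1} ∩ {L0,L1,L2,L3} = {L0,L1}; idom=L1

Frontier:
  join L1 pred L0: · stop@L0
  join L1 pred L3: L3→L2→L1 stop@L0
  join L1 pred L4: L4→L1 stop@L0
  join L4 pred L1: · stop@L1
  join L4 pred L3: L3→L2 stop@L1
  L0 → ∅
  L1 → {L1}
  L2 → {L1,L4}
  L3 → {L1,L4}
  L4 → {L1}
  L5 → ∅

DF(L3) = ["L1", "L4"]

Answer: ["L1", "L4"]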